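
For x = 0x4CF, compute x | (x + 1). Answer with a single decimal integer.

1247

x = 10011001111 = 1231
x + 1 = 10011010000
OR    = 10011011111 = 1247
(x | (x + 1) sets the lowest cleared bit.)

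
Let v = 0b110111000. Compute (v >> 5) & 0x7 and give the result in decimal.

v = 110111000
Shift right by 5: 1101
Mask low 3 bits: 101 = 5

5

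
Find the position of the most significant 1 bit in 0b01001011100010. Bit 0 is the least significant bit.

12

0b01001011100010 = 1001011100010
The topmost 1 is at position 12 (since 2^12 = 4096 ≤ 4834 < 8192).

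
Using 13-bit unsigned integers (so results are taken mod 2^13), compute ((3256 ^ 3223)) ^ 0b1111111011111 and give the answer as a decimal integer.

8176

3256 = 0110010111000
3223 = 0110010010111
→ ^ → 0000000101111 = 47
0b1111111011111 = 1111111011111
→ ^ → 1111111110000 = 8176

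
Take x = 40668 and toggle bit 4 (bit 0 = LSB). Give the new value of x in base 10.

x = 1001111011011100
bit 4 is currently 1; toggle it via x ^ (1 << 4) = x ^ 16
→ 1001111011001100 = 40652

40652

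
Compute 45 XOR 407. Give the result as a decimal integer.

45 = 000101101
407 = 110010111
XOR → 110111010 = 442

442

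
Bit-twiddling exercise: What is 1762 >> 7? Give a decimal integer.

1762 = 11011100010
shift right by 7 → 00000001101 = 13
(equivalently, floor(1762 / 128))

13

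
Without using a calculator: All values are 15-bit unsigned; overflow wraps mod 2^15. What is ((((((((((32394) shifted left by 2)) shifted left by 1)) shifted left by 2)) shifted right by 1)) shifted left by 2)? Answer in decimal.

32394 = 111111010001010
→ shifted left by 2 (mod 2^15) → 111101000101000 = 31272
→ shifted left by 1 (mod 2^15) → 111010001010000 = 29776
→ shifted left by 2 (mod 2^15) → 101000101000000 = 20800
→ shifted right by 1 → 010100010100000 = 10400
→ shifted left by 2 (mod 2^15) → 010001010000000 = 8832

8832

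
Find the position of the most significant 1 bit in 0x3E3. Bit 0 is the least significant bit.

0x3E3 = 1111100011
The topmost 1 is at position 9 (since 2^9 = 512 ≤ 995 < 1024).

9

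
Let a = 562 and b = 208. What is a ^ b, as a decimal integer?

562 = 1000110010
208 = 0011010000
XOR → 1011100010 = 738

738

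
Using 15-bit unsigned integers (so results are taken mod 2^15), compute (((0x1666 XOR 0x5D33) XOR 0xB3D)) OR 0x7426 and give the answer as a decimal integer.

0x1666 = 001011001100110
0x5D33 = 101110100110011
→ XOR → 100101101010101 = 19285
0xB3D = 000101100111101
→ XOR → 100000001101000 = 16488
0x7426 = 111010000100110
→ OR → 111010001101110 = 29806

29806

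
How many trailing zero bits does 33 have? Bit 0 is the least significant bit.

33 = 100001
Trailing zeros: 0, so the lowest set bit is bit 0 (value 1).

0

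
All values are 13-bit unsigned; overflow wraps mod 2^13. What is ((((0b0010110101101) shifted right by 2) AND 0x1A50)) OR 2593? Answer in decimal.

0b0010110101101 = 0010110101101
→ shifted right by 2 → 0000101101011 = 363
0x1A50 = 1101001010000
→ AND → 0000001000000 = 64
2593 = 0101000100001
→ OR → 0101001100001 = 2657

2657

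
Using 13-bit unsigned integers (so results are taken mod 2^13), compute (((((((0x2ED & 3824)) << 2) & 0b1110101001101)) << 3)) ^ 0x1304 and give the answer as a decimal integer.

6916

0x2ED = 0001011101101
3824 = 0111011110000
→ & → 0001011100000 = 736
→ << 2 (mod 2^13) → 0101110000000 = 2944
0b1110101001101 = 1110101001101
→ & → 0100100000000 = 2304
→ << 3 (mod 2^13) → 0100000000000 = 2048
0x1304 = 1001100000100
→ ^ → 1101100000100 = 6916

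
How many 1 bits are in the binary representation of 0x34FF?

11

0x34FF = 11010011111111
Count the 1s: 1 + 1 + 1 + 1 + 1 + 1 + 1 + 1 + 1 + 1 + 1 = 11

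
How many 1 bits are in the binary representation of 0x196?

5

0x196 = 110010110
Count the 1s: 1 + 1 + 1 + 1 + 1 = 5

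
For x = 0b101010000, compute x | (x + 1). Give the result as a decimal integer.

x = 101010000 = 336
x + 1 = 101010001
OR    = 101010001 = 337
(x | (x + 1) sets the lowest cleared bit.)

337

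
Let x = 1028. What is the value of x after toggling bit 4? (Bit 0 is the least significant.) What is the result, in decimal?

x = 010000000100
bit 4 is currently 0; toggle it via x ^ (1 << 4) = x ^ 16
→ 010000010100 = 1044

1044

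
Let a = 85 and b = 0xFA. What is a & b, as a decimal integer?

85 = 01010101
0xFA = 11111010
AND → 01010000 = 80

80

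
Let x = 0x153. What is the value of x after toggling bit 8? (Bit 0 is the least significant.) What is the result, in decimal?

83

x = 0101010011
bit 8 is currently 1; toggle it via x ^ (1 << 8) = x ^ 256
→ 0001010011 = 83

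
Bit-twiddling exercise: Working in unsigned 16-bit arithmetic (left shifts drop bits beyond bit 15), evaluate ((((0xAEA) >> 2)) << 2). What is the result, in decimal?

2792

0xAEA = 0000101011101010
→ >> 2 → 0000001010111010 = 698
→ << 2 (mod 2^16) → 0000101011101000 = 2792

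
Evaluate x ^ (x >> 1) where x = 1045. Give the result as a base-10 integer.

x = 10000010101 = 1045
x>>1 = 01000001010
XOR  = 11000011111 = 1567
(x ^ (x >> 1) gives the standard binary-reflected Gray code of x.)

1567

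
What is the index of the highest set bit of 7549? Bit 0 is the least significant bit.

12

7549 = 1110101111101
The topmost 1 is at position 12 (since 2^12 = 4096 ≤ 7549 < 8192).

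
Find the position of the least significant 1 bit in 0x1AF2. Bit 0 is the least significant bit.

1

0x1AF2 = 1101011110010
Trailing zeros: 1, so the lowest set bit is bit 1 (value 2).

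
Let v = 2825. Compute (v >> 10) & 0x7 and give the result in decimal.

v = 0101100001001
Shift right by 10: 010
Mask low 3 bits: 010 = 2

2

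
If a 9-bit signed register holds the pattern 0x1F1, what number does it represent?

-15

pattern = 111110001 (MSB is 1 ⇒ negative)
Invert: 000001110, add 1 → 000001111 = 15, so the value is -15.
(Equivalently: 497 - 2^9 = 497 - 512 = -15.)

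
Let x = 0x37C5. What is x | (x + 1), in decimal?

14279

x = 11011111000101 = 14277
x + 1 = 11011111000110
OR    = 11011111000111 = 14279
(x | (x + 1) sets the lowest cleared bit.)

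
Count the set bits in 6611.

8

6611 = 1100111010011
Count the 1s: 1 + 1 + 1 + 1 + 1 + 1 + 1 + 1 = 8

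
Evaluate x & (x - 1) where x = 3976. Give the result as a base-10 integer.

3968

x = 111110001000 = 3976
x - 1 = 111110000111
AND   = 111110000000 = 3968
(x & (x - 1) clears the lowest set bit of x.)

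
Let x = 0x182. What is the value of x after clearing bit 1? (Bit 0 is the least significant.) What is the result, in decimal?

384

x = 110000010
bit 1 is currently 1; clear it via x & ~(1 << 1) = x & ~2
→ 110000000 = 384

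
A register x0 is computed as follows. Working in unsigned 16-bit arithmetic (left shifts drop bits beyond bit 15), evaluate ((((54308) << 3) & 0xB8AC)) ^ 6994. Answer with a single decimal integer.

54308 = 1101010000100100
→ << 3 (mod 2^16) → 1010000100100000 = 41248
0xB8AC = 1011100010101100
→ & → 1010000000100000 = 40992
6994 = 0001101101010010
→ ^ → 1011101101110010 = 47986

47986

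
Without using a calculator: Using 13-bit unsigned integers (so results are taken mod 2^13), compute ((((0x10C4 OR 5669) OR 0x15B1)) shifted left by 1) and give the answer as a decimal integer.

0x10C4 = 1000011000100
5669 = 1011000100101
→ OR → 1011011100101 = 5861
0x15B1 = 1010110110001
→ OR → 1011111110101 = 6133
→ shifted left by 1 (mod 2^13) → 0111111101010 = 4074

4074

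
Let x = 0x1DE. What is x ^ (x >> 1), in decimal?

x = 111011110 = 478
x>>1 = 011101111
XOR  = 100110001 = 305
(x ^ (x >> 1) gives the standard binary-reflected Gray code of x.)

305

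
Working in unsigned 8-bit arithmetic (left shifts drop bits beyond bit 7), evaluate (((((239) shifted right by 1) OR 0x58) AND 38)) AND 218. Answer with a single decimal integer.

2

239 = 11101111
→ shifted right by 1 → 01110111 = 119
0x58 = 01011000
→ OR → 01111111 = 127
38 = 00100110
→ AND → 00100110 = 38
218 = 11011010
→ AND → 00000010 = 2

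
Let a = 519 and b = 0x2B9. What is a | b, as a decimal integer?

519 = 1000000111
0x2B9 = 1010111001
 OR → 1010111111 = 703

703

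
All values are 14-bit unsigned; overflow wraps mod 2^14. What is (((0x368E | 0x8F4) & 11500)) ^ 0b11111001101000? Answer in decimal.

4740

0x368E = 11011010001110
0x8F4 = 00100011110100
→ | → 11111011111110 = 16126
11500 = 10110011101100
→ & → 10110011101100 = 11500
0b11111001101000 = 11111001101000
→ ^ → 01001010000100 = 4740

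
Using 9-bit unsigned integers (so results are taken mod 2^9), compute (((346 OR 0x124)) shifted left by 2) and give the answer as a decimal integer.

346 = 101011010
0x124 = 100100100
→ OR → 101111110 = 382
→ shifted left by 2 (mod 2^9) → 111111000 = 504

504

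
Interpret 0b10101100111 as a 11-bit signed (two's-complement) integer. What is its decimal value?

pattern = 10101100111 (MSB is 1 ⇒ negative)
Invert: 01010011000, add 1 → 01010011001 = 665, so the value is -665.
(Equivalently: 1383 - 2^11 = 1383 - 2048 = -665.)

-665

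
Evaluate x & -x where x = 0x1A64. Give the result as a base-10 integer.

x = 1101001100100 = 6756
-x (two's complement) = …0010110011100
AND   = 0000000000100 = 4
(x & -x isolates the lowest set bit of x.)

4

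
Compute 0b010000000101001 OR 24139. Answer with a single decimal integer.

32363

a = 010000000101001
24139 = 101111001001011
 OR → 111111001101011 = 32363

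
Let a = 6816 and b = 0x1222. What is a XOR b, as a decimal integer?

6816 = 1101010100000
0x1222 = 1001000100010
XOR → 0100010000010 = 2178

2178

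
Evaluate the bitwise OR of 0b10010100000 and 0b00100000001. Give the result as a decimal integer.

a = 10010100000
b = 00100000001
 OR → 10110100001 = 1441

1441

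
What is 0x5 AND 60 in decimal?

0x5 = 000101
60 = 111100
AND → 000100 = 4

4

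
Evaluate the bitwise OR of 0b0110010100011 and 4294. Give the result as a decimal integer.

a = 0110010100011
4294 = 1000011000110
 OR → 1110011100111 = 7399

7399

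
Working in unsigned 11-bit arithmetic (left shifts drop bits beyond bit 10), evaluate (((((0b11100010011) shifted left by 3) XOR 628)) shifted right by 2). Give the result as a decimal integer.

0b11100010011 = 11100010011
→ shifted left by 3 (mod 2^11) → 00010011000 = 152
628 = 01001110100
→ XOR → 01011101100 = 748
→ shifted right by 2 → 00010111011 = 187

187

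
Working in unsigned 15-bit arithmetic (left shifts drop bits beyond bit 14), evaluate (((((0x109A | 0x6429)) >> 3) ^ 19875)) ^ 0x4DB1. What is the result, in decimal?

0x109A = 001000010011010
0x6429 = 110010000101001
→ | → 111010010111011 = 29883
→ >> 3 → 000111010010111 = 3735
19875 = 100110110100011
→ ^ → 100001100110100 = 17204
0x4DB1 = 100110110110001
→ ^ → 000111010000101 = 3717

3717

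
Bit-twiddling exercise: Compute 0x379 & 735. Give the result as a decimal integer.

601

0x379 = 1101111001
735 = 1011011111
AND → 1001011001 = 601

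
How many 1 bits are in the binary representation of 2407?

7

2407 = 100101100111
Count the 1s: 1 + 1 + 1 + 1 + 1 + 1 + 1 = 7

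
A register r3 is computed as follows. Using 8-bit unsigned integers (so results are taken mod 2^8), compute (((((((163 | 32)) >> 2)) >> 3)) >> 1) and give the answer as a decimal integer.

163 = 10100011
32 = 00100000
→ | → 10100011 = 163
→ >> 2 → 00101000 = 40
→ >> 3 → 00000101 = 5
→ >> 1 → 00000010 = 2

2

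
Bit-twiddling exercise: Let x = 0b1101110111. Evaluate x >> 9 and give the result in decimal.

x = 1101110111
shift right by 9 → 0000000001 = 1
(equivalently, floor(887 / 512))

1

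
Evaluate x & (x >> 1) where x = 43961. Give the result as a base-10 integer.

x = 1010101110111001 = 43961
x>>1 = 0101010111011100
AND  = 0000000110011000 = 408
(x & (x >> 1) has a 1 wherever x has two consecutive 1 bits.)

408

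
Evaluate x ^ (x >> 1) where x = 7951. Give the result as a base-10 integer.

4232

x = 1111100001111 = 7951
x>>1 = 0111110000111
XOR  = 1000010001000 = 4232
(x ^ (x >> 1) gives the standard binary-reflected Gray code of x.)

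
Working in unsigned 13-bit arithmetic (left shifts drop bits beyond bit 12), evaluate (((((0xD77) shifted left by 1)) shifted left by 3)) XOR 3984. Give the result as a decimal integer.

0xD77 = 0110101110111
→ shifted left by 1 (mod 2^13) → 1101011101110 = 6894
→ shifted left by 3 (mod 2^13) → 1011101110000 = 6000
3984 = 0111110010000
→ XOR → 1100011100000 = 6368

6368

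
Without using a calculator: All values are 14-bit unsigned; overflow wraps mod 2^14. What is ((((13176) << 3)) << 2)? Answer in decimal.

13176 = 11001101111000
→ << 3 (mod 2^14) → 01101111000000 = 7104
→ << 2 (mod 2^14) → 10111100000000 = 12032

12032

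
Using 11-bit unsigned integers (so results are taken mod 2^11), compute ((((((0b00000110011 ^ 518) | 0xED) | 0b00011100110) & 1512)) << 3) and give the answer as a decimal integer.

1856

0b00000110011 = 00000110011
518 = 01000000110
→ ^ → 01000110101 = 565
0xED = 00011101101
→ | → 01011111101 = 765
0b00011100110 = 00011100110
→ | → 01011111111 = 767
1512 = 10111101000
→ & → 00011101000 = 232
→ << 3 (mod 2^11) → 11101000000 = 1856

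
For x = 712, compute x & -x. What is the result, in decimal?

x = 1011001000 = 712
-x (two's complement) = …0100111000
AND   = 0000001000 = 8
(x & -x isolates the lowest set bit of x.)

8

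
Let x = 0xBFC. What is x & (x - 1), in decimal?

x = 101111111100 = 3068
x - 1 = 101111111011
AND   = 101111111000 = 3064
(x & (x - 1) clears the lowest set bit of x.)

3064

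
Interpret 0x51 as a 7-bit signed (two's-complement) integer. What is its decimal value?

-47

pattern = 1010001 (MSB is 1 ⇒ negative)
Invert: 0101110, add 1 → 0101111 = 47, so the value is -47.
(Equivalently: 81 - 2^7 = 81 - 128 = -47.)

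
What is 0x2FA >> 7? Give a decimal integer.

0x2FA = 1011111010
shift right by 7 → 0000000101 = 5
(equivalently, floor(762 / 128))

5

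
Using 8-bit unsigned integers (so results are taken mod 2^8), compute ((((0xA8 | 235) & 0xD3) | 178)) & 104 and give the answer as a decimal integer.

0xA8 = 10101000
235 = 11101011
→ | → 11101011 = 235
0xD3 = 11010011
→ & → 11000011 = 195
178 = 10110010
→ | → 11110011 = 243
104 = 01101000
→ & → 01100000 = 96

96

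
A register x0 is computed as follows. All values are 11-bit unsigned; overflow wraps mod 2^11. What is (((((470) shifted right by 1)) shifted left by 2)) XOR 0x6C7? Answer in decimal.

470 = 00111010110
→ shifted right by 1 → 00011101011 = 235
→ shifted left by 2 (mod 2^11) → 01110101100 = 940
0x6C7 = 11011000111
→ XOR → 10101101011 = 1387

1387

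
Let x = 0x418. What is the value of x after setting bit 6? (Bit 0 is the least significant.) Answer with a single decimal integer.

x = 10000011000
bit 6 is currently 0; set it via x | (1 << 6) = x | 64
→ 10001011000 = 1112

1112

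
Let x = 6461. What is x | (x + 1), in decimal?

x = 1100100111101 = 6461
x + 1 = 1100100111110
OR    = 1100100111111 = 6463
(x | (x + 1) sets the lowest cleared bit.)

6463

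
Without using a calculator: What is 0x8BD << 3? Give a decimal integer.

17896

0x8BD = 000100010111101
shift left by 3 → 100010111101000 = 17896
(equivalently, 2237 × 2^3 = 2237 × 8)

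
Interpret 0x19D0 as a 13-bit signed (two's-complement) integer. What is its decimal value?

-1584

pattern = 1100111010000 (MSB is 1 ⇒ negative)
Invert: 0011000101111, add 1 → 0011000110000 = 1584, so the value is -1584.
(Equivalently: 6608 - 2^13 = 6608 - 8192 = -1584.)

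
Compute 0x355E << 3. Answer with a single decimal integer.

109296

0x355E = 00011010101011110
shift left by 3 → 11010101011110000 = 109296
(equivalently, 13662 × 2^3 = 13662 × 8)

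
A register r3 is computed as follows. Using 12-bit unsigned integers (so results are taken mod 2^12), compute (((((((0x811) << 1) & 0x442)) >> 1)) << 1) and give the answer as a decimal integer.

2

0x811 = 100000010001
→ << 1 (mod 2^12) → 000000100010 = 34
0x442 = 010001000010
→ & → 000000000010 = 2
→ >> 1 → 000000000001 = 1
→ << 1 (mod 2^12) → 000000000010 = 2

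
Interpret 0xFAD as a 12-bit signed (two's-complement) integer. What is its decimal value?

pattern = 111110101101 (MSB is 1 ⇒ negative)
Invert: 000001010010, add 1 → 000001010011 = 83, so the value is -83.
(Equivalently: 4013 - 2^12 = 4013 - 4096 = -83.)

-83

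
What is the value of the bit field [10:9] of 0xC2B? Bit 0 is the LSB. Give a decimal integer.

v = 0110000101011
Shift right by 9: 0110
Mask low 2 bits: 10 = 2

2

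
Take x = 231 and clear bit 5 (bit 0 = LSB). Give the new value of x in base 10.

x = 0011100111
bit 5 is currently 1; clear it via x & ~(1 << 5) = x & ~32
→ 0011000111 = 199

199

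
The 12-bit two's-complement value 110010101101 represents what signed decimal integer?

-851

pattern = 110010101101 (MSB is 1 ⇒ negative)
Invert: 001101010010, add 1 → 001101010011 = 851, so the value is -851.
(Equivalently: 3245 - 2^12 = 3245 - 4096 = -851.)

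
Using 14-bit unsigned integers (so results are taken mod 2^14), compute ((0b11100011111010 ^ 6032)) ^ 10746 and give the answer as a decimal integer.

0b11100011111010 = 11100011111010
6032 = 01011110010000
→ ^ → 10111101101010 = 12138
10746 = 10100111111010
→ ^ → 00011010010000 = 1680

1680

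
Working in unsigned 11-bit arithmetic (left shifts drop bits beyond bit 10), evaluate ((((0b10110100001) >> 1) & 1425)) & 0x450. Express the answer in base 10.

0b10110100001 = 10110100001
→ >> 1 → 01011010000 = 720
1425 = 10110010001
→ & → 00010010000 = 144
0x450 = 10001010000
→ & → 00000010000 = 16

16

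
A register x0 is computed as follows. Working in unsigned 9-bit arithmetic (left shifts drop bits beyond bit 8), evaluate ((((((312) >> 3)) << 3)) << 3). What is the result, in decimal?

448

312 = 100111000
→ >> 3 → 000100111 = 39
→ << 3 (mod 2^9) → 100111000 = 312
→ << 3 (mod 2^9) → 111000000 = 448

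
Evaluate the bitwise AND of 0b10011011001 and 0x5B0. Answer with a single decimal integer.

a = 10011011001
0x5B0 = 10110110000
AND → 10010010000 = 1168

1168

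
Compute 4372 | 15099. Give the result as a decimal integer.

15359

4372 = 01000100010100
15099 = 11101011111011
 OR → 11101111111111 = 15359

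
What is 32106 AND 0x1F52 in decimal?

32106 = 111110101101010
0x1F52 = 001111101010010
AND → 001110101000010 = 7490

7490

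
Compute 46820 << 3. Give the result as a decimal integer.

46820 = 0001011011011100100
shift left by 3 → 1011011011100100000 = 374560
(equivalently, 46820 × 2^3 = 46820 × 8)

374560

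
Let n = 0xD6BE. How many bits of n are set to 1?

11

0xD6BE = 1101011010111110
Count the 1s: 1 + 1 + 1 + 1 + 1 + 1 + 1 + 1 + 1 + 1 + 1 = 11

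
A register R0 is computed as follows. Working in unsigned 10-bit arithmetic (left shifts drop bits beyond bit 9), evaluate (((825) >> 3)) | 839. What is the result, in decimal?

871

825 = 1100111001
→ >> 3 → 0001100111 = 103
839 = 1101000111
→ | → 1101100111 = 871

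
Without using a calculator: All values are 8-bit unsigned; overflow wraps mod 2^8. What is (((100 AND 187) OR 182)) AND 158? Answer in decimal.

150

100 = 01100100
187 = 10111011
→ AND → 00100000 = 32
182 = 10110110
→ OR → 10110110 = 182
158 = 10011110
→ AND → 10010110 = 150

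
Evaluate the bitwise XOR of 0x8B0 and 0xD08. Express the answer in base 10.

0x8B0 = 100010110000
0xD08 = 110100001000
XOR → 010110111000 = 1464

1464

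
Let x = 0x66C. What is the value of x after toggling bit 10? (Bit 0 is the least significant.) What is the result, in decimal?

620

x = 11001101100
bit 10 is currently 1; toggle it via x ^ (1 << 10) = x ^ 1024
→ 01001101100 = 620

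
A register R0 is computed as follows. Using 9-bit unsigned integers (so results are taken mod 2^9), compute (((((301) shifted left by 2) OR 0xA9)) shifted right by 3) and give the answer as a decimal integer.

23

301 = 100101101
→ shifted left by 2 (mod 2^9) → 010110100 = 180
0xA9 = 010101001
→ OR → 010111101 = 189
→ shifted right by 3 → 000010111 = 23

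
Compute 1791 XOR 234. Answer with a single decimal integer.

1557

1791 = 11011111111
234 = 00011101010
XOR → 11000010101 = 1557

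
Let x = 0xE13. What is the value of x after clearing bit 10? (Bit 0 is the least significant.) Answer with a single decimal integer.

x = 00111000010011
bit 10 is currently 1; clear it via x & ~(1 << 10) = x & ~1024
→ 00101000010011 = 2579

2579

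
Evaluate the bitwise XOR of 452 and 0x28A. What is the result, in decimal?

846

452 = 0111000100
0x28A = 1010001010
XOR → 1101001110 = 846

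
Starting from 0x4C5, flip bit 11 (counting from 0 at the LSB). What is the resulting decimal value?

3269

x = 010011000101
bit 11 is currently 0; toggle it via x ^ (1 << 11) = x ^ 2048
→ 110011000101 = 3269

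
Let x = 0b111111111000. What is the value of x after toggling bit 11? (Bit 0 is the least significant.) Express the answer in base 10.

x = 111111111000
bit 11 is currently 1; toggle it via x ^ (1 << 11) = x ^ 2048
→ 011111111000 = 2040

2040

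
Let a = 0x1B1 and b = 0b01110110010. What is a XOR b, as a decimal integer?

0x1B1 = 0110110001
b = 1110110010
XOR → 1000000011 = 515

515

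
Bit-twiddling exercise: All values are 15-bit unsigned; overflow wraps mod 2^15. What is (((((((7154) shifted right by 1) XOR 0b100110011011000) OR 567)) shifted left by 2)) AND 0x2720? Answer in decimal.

1024

7154 = 001101111110010
→ shifted right by 1 → 000110111111001 = 3577
0b100110011011000 = 100110011011000
→ XOR → 100000100100001 = 16673
567 = 000001000110111
→ OR → 100001100110111 = 17207
→ shifted left by 2 (mod 2^15) → 000110011011100 = 3292
0x2720 = 010011100100000
→ AND → 000010000000000 = 1024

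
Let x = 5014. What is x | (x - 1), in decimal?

5015

x = 1001110010110 = 5014
x - 1 = 1001110010101
OR    = 1001110010111 = 5015
(x | (x - 1) sets all bits below the lowest set bit.)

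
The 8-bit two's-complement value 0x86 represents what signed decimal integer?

-122

pattern = 10000110 (MSB is 1 ⇒ negative)
Invert: 01111001, add 1 → 01111010 = 122, so the value is -122.
(Equivalently: 134 - 2^8 = 134 - 256 = -122.)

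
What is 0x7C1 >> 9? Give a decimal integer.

0x7C1 = 11111000001
shift right by 9 → 00000000011 = 3
(equivalently, floor(1985 / 512))

3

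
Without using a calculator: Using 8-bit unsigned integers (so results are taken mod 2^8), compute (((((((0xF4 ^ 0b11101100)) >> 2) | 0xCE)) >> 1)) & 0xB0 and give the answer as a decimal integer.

0xF4 = 11110100
0b11101100 = 11101100
→ ^ → 00011000 = 24
→ >> 2 → 00000110 = 6
0xCE = 11001110
→ | → 11001110 = 206
→ >> 1 → 01100111 = 103
0xB0 = 10110000
→ & → 00100000 = 32

32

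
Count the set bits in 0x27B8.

0x27B8 = 10011110111000
Count the 1s: 1 + 1 + 1 + 1 + 1 + 1 + 1 + 1 = 8

8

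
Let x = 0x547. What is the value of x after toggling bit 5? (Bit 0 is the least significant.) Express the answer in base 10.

x = 010101000111
bit 5 is currently 0; toggle it via x ^ (1 << 5) = x ^ 32
→ 010101100111 = 1383

1383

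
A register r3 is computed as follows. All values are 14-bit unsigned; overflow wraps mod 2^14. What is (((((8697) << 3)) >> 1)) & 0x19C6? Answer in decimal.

452

8697 = 10000111111001
→ << 3 (mod 2^14) → 00111111001000 = 4040
→ >> 1 → 00011111100100 = 2020
0x19C6 = 01100111000110
→ & → 00000111000100 = 452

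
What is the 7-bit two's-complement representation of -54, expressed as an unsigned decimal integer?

74

54 in 7 bits: 0110110
Invert: 1001001
Add 1:  1001010 = 74
(Check: 2^7 - 54 = 128 - 54 = 74.)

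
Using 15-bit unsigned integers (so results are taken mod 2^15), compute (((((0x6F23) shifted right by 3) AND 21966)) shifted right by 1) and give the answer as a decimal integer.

0x6F23 = 110111100100011
→ shifted right by 3 → 000110111100100 = 3556
21966 = 101010111001110
→ AND → 000010111000100 = 1476
→ shifted right by 1 → 000001011100010 = 738

738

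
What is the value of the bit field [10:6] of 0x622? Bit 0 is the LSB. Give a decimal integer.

24

v = 11000100010
Shift right by 6: 11000
Mask low 5 bits: 11000 = 24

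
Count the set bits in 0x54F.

0x54F = 10101001111
Count the 1s: 1 + 1 + 1 + 1 + 1 + 1 + 1 = 7

7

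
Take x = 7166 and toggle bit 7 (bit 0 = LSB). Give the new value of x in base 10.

7038

x = 01101111111110
bit 7 is currently 1; toggle it via x ^ (1 << 7) = x ^ 128
→ 01101101111110 = 7038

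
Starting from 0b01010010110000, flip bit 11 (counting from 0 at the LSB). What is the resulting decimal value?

x = 01010010110000
bit 11 is currently 0; toggle it via x ^ (1 << 11) = x ^ 2048
→ 01110010110000 = 7344

7344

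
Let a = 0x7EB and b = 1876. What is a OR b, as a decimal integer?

0x7EB = 11111101011
1876 = 11101010100
 OR → 11111111111 = 2047

2047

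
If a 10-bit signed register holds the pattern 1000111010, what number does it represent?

-454

pattern = 1000111010 (MSB is 1 ⇒ negative)
Invert: 0111000101, add 1 → 0111000110 = 454, so the value is -454.
(Equivalently: 570 - 2^10 = 570 - 1024 = -454.)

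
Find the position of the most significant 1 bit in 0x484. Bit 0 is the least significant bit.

10

0x484 = 10010000100
The topmost 1 is at position 10 (since 2^10 = 1024 ≤ 1156 < 2048).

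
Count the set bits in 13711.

13711 = 11010110001111
Count the 1s: 1 + 1 + 1 + 1 + 1 + 1 + 1 + 1 + 1 = 9

9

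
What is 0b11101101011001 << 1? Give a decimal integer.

x = 011101101011001
shift left by 1 → 111011010110010 = 30386
(equivalently, 15193 × 2^1 = 15193 × 2)

30386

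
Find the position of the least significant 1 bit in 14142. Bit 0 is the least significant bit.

14142 = 11011100111110
Trailing zeros: 1, so the lowest set bit is bit 1 (value 2).

1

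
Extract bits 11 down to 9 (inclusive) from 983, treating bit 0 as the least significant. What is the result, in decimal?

v = 001111010111
Shift right by 9: 001
Mask low 3 bits: 001 = 1

1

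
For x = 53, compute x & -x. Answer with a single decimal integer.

1

x = 110101 = 53
-x (two's complement) = …001011
AND   = 000001 = 1
(x & -x isolates the lowest set bit of x.)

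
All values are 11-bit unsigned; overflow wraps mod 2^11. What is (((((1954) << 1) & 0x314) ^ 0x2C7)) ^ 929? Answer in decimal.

1954 = 11110100010
→ << 1 (mod 2^11) → 11101000100 = 1860
0x314 = 01100010100
→ & → 01100000100 = 772
0x2C7 = 01011000111
→ ^ → 00111000011 = 451
929 = 01110100001
→ ^ → 01001100010 = 610

610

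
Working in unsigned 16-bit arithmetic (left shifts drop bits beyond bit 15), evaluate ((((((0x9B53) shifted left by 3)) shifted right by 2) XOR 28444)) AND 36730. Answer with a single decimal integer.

2362

0x9B53 = 1001101101010011
→ shifted left by 3 (mod 2^16) → 1101101010011000 = 55960
→ shifted right by 2 → 0011011010100110 = 13990
28444 = 0110111100011100
→ XOR → 0101100110111010 = 22970
36730 = 1000111101111010
→ AND → 0000100100111010 = 2362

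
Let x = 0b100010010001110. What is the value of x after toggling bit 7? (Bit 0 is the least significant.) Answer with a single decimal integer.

x = 100010010001110
bit 7 is currently 1; toggle it via x ^ (1 << 7) = x ^ 128
→ 100010000001110 = 17422

17422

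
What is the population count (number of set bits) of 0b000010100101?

n = 10100101
Count the 1s: 1 + 1 + 1 + 1 = 4

4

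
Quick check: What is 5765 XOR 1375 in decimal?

5765 = 1011010000101
1375 = 0010101011111
XOR → 1001111011010 = 5082

5082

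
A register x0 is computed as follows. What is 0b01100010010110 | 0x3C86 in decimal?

a = 01100010010110
0x3C86 = 11110010000110
 OR → 11110010010110 = 15510

15510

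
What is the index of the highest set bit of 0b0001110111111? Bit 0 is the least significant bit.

9

0b0001110111111 = 1110111111
The topmost 1 is at position 9 (since 2^9 = 512 ≤ 959 < 1024).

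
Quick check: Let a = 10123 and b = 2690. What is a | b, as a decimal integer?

10123 = 10011110001011
2690 = 00101010000010
 OR → 10111110001011 = 12171

12171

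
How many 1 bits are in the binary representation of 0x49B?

6

0x49B = 10010011011
Count the 1s: 1 + 1 + 1 + 1 + 1 + 1 = 6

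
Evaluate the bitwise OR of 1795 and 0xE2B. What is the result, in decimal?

3883

1795 = 011100000011
0xE2B = 111000101011
 OR → 111100101011 = 3883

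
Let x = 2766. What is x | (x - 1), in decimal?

x = 101011001110 = 2766
x - 1 = 101011001101
OR    = 101011001111 = 2767
(x | (x - 1) sets all bits below the lowest set bit.)

2767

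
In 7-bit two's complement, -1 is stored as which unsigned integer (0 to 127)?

127

1 in 7 bits: 0000001
Invert: 1111110
Add 1:  1111111 = 127
(Check: 2^7 - 1 = 128 - 1 = 127.)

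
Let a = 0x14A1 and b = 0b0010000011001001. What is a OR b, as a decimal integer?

13545

0x14A1 = 01010010100001
b = 10000011001001
 OR → 11010011101001 = 13545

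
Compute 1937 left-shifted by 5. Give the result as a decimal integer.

61984

1937 = 0000011110010001
shift left by 5 → 1111001000100000 = 61984
(equivalently, 1937 × 2^5 = 1937 × 32)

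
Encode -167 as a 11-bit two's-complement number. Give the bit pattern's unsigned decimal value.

167 in 11 bits: 00010100111
Invert: 11101011000
Add 1:  11101011001 = 1881
(Check: 2^11 - 167 = 2048 - 167 = 1881.)

1881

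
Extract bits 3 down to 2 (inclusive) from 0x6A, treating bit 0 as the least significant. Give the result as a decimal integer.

2

v = 001101010
Shift right by 2: 0011010
Mask low 2 bits: 10 = 2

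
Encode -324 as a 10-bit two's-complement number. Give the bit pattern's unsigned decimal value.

324 in 10 bits: 0101000100
Invert: 1010111011
Add 1:  1010111100 = 700
(Check: 2^10 - 324 = 1024 - 324 = 700.)

700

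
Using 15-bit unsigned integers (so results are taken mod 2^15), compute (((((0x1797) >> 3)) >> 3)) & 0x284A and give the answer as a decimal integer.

74

0x1797 = 001011110010111
→ >> 3 → 000001011110010 = 754
→ >> 3 → 000000001011110 = 94
0x284A = 010100001001010
→ & → 000000001001010 = 74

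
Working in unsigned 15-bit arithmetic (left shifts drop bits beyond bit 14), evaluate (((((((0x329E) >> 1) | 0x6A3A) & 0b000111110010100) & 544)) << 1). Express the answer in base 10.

0x329E = 011001010011110
→ >> 1 → 001100101001111 = 6479
0x6A3A = 110101000111010
→ | → 111101101111111 = 31615
0b000111110010100 = 000111110010100
→ & → 000101100010100 = 2836
544 = 000001000100000
→ & → 000001000000000 = 512
→ << 1 (mod 2^15) → 000010000000000 = 1024

1024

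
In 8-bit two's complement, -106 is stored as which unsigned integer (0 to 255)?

106 in 8 bits: 01101010
Invert: 10010101
Add 1:  10010110 = 150
(Check: 2^8 - 106 = 256 - 106 = 150.)

150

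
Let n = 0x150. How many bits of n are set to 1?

0x150 = 101010000
Count the 1s: 1 + 1 + 1 = 3

3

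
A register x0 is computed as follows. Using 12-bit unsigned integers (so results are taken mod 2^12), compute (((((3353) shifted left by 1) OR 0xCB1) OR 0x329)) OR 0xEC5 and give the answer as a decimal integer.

4095

3353 = 110100011001
→ shifted left by 1 (mod 2^12) → 101000110010 = 2610
0xCB1 = 110010110001
→ OR → 111010110011 = 3763
0x329 = 001100101001
→ OR → 111110111011 = 4027
0xEC5 = 111011000101
→ OR → 111111111111 = 4095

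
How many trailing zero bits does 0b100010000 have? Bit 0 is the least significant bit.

0b100010000 = 100010000
Trailing zeros: 4, so the lowest set bit is bit 4 (value 16).

4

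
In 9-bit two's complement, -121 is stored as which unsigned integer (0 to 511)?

391

121 in 9 bits: 001111001
Invert: 110000110
Add 1:  110000111 = 391
(Check: 2^9 - 121 = 512 - 121 = 391.)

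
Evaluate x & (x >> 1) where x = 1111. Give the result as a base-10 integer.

3

x = 10001010111 = 1111
x>>1 = 01000101011
AND  = 00000000011 = 3
(x & (x >> 1) has a 1 wherever x has two consecutive 1 bits.)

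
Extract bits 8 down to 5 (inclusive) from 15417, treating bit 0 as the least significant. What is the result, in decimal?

1

v = 11110000111001
Shift right by 5: 111100001
Mask low 4 bits: 0001 = 1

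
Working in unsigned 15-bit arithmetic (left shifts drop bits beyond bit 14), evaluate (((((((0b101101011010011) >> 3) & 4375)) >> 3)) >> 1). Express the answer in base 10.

0b101101011010011 = 101101011010011
→ >> 3 → 000101101011010 = 2906
4375 = 001000100010111
→ & → 000000100010010 = 274
→ >> 3 → 000000000100010 = 34
→ >> 1 → 000000000010001 = 17

17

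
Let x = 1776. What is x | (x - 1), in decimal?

1791

x = 11011110000 = 1776
x - 1 = 11011101111
OR    = 11011111111 = 1791
(x | (x - 1) sets all bits below the lowest set bit.)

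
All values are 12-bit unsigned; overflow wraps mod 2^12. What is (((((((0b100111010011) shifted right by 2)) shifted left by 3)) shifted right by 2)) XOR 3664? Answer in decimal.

3768

0b100111010011 = 100111010011
→ shifted right by 2 → 001001110100 = 628
→ shifted left by 3 (mod 2^12) → 001110100000 = 928
→ shifted right by 2 → 000011101000 = 232
3664 = 111001010000
→ XOR → 111010111000 = 3768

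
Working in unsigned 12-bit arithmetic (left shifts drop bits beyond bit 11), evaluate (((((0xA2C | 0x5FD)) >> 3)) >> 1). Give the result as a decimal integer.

255

0xA2C = 101000101100
0x5FD = 010111111101
→ | → 111111111101 = 4093
→ >> 3 → 000111111111 = 511
→ >> 1 → 000011111111 = 255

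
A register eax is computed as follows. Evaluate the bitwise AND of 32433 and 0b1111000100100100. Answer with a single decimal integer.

32433 = 0111111010110001
b = 1111000100100100
AND → 0111000000100000 = 28704

28704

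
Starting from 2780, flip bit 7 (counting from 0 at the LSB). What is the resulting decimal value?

x = 0101011011100
bit 7 is currently 1; toggle it via x ^ (1 << 7) = x ^ 128
→ 0101001011100 = 2652

2652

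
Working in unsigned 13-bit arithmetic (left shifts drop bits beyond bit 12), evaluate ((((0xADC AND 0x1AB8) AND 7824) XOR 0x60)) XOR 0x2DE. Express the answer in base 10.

2094

0xADC = 0101011011100
0x1AB8 = 1101010111000
→ AND → 0101010011000 = 2712
7824 = 1111010010000
→ AND → 0101010010000 = 2704
0x60 = 0000001100000
→ XOR → 0101011110000 = 2800
0x2DE = 0001011011110
→ XOR → 0100000101110 = 2094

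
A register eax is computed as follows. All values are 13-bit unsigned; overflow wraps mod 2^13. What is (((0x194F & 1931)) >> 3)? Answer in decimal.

33

0x194F = 1100101001111
1931 = 0011110001011
→ & → 0000100001011 = 267
→ >> 3 → 0000000100001 = 33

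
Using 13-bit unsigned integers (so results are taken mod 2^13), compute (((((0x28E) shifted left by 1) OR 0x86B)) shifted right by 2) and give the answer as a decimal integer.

0x28E = 0001010001110
→ shifted left by 1 (mod 2^13) → 0010100011100 = 1308
0x86B = 0100001101011
→ OR → 0110101111111 = 3455
→ shifted right by 2 → 0001101011111 = 863

863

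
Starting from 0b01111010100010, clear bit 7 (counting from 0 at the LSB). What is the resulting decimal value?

7714

x = 01111010100010
bit 7 is currently 1; clear it via x & ~(1 << 7) = x & ~128
→ 01111000100010 = 7714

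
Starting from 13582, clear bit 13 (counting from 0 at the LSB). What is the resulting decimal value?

x = 011010100001110
bit 13 is currently 1; clear it via x & ~(1 << 13) = x & ~8192
→ 001010100001110 = 5390

5390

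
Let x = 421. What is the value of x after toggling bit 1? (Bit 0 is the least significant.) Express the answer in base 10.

x = 000110100101
bit 1 is currently 0; toggle it via x ^ (1 << 1) = x ^ 2
→ 000110100111 = 423

423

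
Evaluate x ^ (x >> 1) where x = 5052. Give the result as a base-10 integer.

6754

x = 1001110111100 = 5052
x>>1 = 0100111011110
XOR  = 1101001100010 = 6754
(x ^ (x >> 1) gives the standard binary-reflected Gray code of x.)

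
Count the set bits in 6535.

6535 = 1100110000111
Count the 1s: 1 + 1 + 1 + 1 + 1 + 1 + 1 = 7

7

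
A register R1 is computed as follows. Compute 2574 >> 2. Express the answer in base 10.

643

2574 = 101000001110
shift right by 2 → 001010000011 = 643
(equivalently, floor(2574 / 4))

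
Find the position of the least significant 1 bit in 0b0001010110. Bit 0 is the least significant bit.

1

0b0001010110 = 1010110
Trailing zeros: 1, so the lowest set bit is bit 1 (value 2).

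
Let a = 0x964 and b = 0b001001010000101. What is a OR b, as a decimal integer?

7141

0x964 = 0100101100100
b = 1001010000101
 OR → 1101111100101 = 7141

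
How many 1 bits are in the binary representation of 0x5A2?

5

0x5A2 = 10110100010
Count the 1s: 1 + 1 + 1 + 1 + 1 = 5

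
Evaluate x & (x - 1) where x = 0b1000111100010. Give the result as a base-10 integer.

x = 1000111100010 = 4578
x - 1 = 1000111100001
AND   = 1000111100000 = 4576
(x & (x - 1) clears the lowest set bit of x.)

4576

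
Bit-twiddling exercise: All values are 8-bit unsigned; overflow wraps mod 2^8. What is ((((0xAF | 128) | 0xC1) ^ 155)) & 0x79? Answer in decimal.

112

0xAF = 10101111
128 = 10000000
→ | → 10101111 = 175
0xC1 = 11000001
→ | → 11101111 = 239
155 = 10011011
→ ^ → 01110100 = 116
0x79 = 01111001
→ & → 01110000 = 112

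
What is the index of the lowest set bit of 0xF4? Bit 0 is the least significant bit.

2

0xF4 = 11110100
Trailing zeros: 2, so the lowest set bit is bit 2 (value 4).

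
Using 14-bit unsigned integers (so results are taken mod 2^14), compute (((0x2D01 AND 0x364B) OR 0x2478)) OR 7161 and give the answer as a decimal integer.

16377

0x2D01 = 10110100000001
0x364B = 11011001001011
→ AND → 10010000000001 = 9217
0x2478 = 10010001111000
→ OR → 10010001111001 = 9337
7161 = 01101111111001
→ OR → 11111111111001 = 16377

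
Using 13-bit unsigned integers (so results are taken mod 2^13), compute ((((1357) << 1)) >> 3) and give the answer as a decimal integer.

1357 = 0010101001101
→ << 1 (mod 2^13) → 0101010011010 = 2714
→ >> 3 → 0000101010011 = 339

339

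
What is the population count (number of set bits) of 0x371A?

8

0x371A = 11011100011010
Count the 1s: 1 + 1 + 1 + 1 + 1 + 1 + 1 + 1 = 8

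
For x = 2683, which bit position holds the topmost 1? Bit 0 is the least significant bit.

2683 = 101001111011
The topmost 1 is at position 11 (since 2^11 = 2048 ≤ 2683 < 4096).

11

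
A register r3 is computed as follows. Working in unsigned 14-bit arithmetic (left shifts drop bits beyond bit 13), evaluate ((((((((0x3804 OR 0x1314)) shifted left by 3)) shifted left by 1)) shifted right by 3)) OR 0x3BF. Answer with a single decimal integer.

1983

0x3804 = 11100000000100
0x1314 = 01001100010100
→ OR → 11101100010100 = 15124
→ shifted left by 3 (mod 2^14) → 01100010100000 = 6304
→ shifted left by 1 (mod 2^14) → 11000101000000 = 12608
→ shifted right by 3 → 00011000101000 = 1576
0x3BF = 00001110111111
→ OR → 00011110111111 = 1983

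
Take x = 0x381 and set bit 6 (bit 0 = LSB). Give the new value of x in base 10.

x = 01110000001
bit 6 is currently 0; set it via x | (1 << 6) = x | 64
→ 01111000001 = 961

961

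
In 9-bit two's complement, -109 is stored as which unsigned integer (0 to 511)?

403

109 in 9 bits: 001101101
Invert: 110010010
Add 1:  110010011 = 403
(Check: 2^9 - 109 = 512 - 109 = 403.)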